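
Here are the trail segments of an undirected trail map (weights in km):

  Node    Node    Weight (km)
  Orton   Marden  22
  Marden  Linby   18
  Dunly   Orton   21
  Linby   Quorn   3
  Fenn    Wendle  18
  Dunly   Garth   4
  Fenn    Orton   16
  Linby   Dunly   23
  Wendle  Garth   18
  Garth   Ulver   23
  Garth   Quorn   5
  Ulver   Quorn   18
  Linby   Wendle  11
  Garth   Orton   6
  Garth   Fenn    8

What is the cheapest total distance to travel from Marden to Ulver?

39 km

Enumerating some paths:
Marden → Linby → Quorn → Ulver: 18+3+18 = 39
Marden → Linby → Quorn → Garth → Ulver: 18+3+5+23 = 49
Cheapest is Marden → Linby → Quorn → Ulver at 39 km.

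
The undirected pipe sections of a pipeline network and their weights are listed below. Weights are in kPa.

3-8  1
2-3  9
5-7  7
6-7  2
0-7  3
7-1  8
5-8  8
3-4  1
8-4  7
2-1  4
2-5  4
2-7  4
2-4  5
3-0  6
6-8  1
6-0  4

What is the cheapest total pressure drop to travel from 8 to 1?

11 kPa

Compare a few routes:
8–6–7–1: 1+2+8 = 11
8–3–2–1: 1+9+4 = 14
The minimum is 11 kPa via 8–6–7–1.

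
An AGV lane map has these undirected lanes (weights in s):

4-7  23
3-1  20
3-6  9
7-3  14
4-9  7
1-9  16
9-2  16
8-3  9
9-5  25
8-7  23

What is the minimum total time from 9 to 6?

Settle nodes by increasing distance from 9:
9: 0
4: 7  (via 9)
1: 16  (via 9)
2: 16  (via 9)
5: 25  (via 9)
7: 30  (via 4)
3: 36  (via 1)
6: 45  (via 3)
Shortest route: 9 → 1 → 3 → 6 = 45 s.

45 s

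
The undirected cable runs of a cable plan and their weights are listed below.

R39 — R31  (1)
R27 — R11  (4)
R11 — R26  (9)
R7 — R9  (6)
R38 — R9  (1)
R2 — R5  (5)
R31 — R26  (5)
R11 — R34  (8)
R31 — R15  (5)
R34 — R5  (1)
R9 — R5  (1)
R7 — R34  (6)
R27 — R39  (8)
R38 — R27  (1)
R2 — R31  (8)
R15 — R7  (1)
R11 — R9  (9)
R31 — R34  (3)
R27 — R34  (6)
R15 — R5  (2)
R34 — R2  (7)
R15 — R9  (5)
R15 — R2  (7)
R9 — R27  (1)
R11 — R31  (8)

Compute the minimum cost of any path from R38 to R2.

Enumerating some paths:
R38 - R27 - R9 - R5 - R2: 1+1+1+5 = 8
R38 - R9 - R5 - R2: 1+1+5 = 7
R38 - R9 - R5 - R34 - R2: 1+1+1+7 = 10
The minimum is 7 via R38 - R9 - R5 - R2.

7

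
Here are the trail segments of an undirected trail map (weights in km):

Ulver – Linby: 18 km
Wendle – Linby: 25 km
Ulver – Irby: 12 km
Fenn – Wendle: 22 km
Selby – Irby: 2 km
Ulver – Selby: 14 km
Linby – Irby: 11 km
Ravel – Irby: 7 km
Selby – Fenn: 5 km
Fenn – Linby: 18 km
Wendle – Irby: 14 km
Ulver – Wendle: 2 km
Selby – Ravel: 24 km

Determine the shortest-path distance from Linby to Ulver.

18 km

Shortest distances from Linby:
Linby: 0
Irby: 11  (via Linby)
Selby: 13  (via Irby)
Ulver: 18  (via Linby)
Shortest route: Linby → Ulver = 18 km.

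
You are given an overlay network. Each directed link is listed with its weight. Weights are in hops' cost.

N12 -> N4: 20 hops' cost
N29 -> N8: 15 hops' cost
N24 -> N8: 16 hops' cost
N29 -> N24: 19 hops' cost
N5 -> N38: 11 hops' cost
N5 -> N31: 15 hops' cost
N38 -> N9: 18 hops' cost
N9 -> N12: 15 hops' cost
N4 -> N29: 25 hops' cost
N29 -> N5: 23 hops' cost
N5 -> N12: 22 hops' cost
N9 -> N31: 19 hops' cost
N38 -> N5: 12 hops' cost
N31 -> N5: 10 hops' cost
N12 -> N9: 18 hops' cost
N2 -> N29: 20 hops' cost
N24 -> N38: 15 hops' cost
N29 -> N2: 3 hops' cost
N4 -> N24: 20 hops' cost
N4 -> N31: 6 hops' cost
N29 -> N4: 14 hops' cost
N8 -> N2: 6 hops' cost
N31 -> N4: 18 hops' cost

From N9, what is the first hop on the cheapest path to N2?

N12

Enumerating some paths:
N9 → N12 → N4 → N24 → N8 → N2: 15+20+20+16+6 = 77
N9 → N12 → N4 → N29 → N2: 15+20+25+3 = 63
N9 → N31 → N4 → N29 → N2: 19+18+25+3 = 65
N9 → N31 → N4 → N24 → N8 → N2: 19+18+20+16+6 = 79
The minimum is 63 hops' cost via N9 → N12 → N4 → N29 → N2.
So from N9 the first move is to N12.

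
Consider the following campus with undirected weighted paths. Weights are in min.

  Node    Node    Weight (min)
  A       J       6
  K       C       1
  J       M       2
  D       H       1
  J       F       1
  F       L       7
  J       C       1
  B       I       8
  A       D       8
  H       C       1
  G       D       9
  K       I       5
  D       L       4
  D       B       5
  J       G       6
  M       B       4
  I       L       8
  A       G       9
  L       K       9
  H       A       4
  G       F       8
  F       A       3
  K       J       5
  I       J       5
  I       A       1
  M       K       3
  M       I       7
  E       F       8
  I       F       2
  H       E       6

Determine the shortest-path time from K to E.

8 min

Candidate routes:
K - C - H - E: 1+1+6 = 8
K - C - J - F - E: 1+1+1+8 = 11
Cheapest is K - C - H - E at 8 min.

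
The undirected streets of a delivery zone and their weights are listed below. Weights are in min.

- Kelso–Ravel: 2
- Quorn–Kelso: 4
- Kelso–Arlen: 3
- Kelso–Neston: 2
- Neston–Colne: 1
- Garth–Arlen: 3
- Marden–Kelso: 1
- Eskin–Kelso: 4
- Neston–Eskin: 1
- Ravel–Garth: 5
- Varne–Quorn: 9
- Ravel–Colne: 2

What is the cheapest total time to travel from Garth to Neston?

8 min

Settle nodes by increasing distance from Garth:
Garth: 0
Arlen: 3  (via Garth)
Ravel: 5  (via Garth)
Kelso: 6  (via Arlen)
Marden: 7  (via Kelso)
Colne: 7  (via Ravel)
Neston: 8  (via Kelso)
Shortest route: Garth–Arlen–Kelso–Neston = 8 min.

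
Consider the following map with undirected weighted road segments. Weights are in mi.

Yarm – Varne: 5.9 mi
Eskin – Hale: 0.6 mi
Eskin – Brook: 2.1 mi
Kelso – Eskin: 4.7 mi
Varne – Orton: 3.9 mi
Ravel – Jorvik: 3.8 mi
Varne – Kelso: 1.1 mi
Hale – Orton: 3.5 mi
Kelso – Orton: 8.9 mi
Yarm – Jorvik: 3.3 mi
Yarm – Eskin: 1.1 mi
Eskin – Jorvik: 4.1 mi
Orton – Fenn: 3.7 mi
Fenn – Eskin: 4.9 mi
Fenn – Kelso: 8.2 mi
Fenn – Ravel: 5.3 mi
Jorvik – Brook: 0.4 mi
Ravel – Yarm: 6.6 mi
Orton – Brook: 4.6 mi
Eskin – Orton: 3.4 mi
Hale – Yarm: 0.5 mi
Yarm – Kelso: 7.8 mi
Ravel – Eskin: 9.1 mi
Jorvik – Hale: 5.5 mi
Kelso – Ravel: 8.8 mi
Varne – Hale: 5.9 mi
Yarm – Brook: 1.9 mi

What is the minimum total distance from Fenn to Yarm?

Compare a few routes:
Fenn - Orton - Eskin - Yarm: 3.7+3.4+1.1 = 8.2
Fenn - Eskin - Yarm: 4.9+1.1 = 6
Fenn - Orton - Hale - Yarm: 3.7+3.5+0.5 = 7.7
Fenn - Orton - Eskin - Hale - Yarm: 3.7+3.4+0.6+0.5 = 8.2
Cheapest is Fenn - Eskin - Yarm at 6 mi.

6 mi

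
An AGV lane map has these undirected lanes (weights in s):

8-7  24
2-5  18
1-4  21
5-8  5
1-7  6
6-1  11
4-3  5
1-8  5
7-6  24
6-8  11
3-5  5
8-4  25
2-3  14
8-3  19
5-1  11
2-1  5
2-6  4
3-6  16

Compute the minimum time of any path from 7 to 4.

26 s

Compare a few routes:
7 - 1 - 8 - 5 - 3 - 4: 6+5+5+5+5 = 26
7 - 1 - 5 - 3 - 4: 6+11+5+5 = 27
Cheapest is 7 - 1 - 8 - 5 - 3 - 4 at 26 s.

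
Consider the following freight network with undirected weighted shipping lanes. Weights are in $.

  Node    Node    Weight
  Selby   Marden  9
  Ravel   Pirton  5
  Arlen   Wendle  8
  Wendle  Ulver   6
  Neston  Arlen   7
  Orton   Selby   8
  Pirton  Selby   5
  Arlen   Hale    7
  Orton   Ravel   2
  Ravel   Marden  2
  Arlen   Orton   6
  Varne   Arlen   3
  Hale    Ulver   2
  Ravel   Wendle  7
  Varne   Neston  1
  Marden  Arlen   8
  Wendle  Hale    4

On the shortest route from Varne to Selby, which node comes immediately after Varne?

Arlen

Enumerating some paths:
Varne - Arlen - Orton - Selby: 3+6+8 = 17
Varne - Arlen - Marden - Selby: 3+8+9 = 20
Cheapest is Varne - Arlen - Orton - Selby at $17.
So from Varne the first move is to Arlen.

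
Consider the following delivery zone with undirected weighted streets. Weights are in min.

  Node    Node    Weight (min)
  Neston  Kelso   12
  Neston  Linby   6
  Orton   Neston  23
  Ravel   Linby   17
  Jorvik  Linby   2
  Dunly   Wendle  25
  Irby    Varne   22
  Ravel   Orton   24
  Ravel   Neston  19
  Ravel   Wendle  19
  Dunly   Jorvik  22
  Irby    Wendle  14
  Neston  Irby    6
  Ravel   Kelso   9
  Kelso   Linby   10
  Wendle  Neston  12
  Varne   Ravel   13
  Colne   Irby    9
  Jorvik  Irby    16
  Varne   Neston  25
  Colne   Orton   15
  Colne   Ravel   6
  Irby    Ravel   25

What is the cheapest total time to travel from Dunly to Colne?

Candidate routes:
Dunly → Jorvik → Linby → Neston → Irby → Colne: 22+2+6+6+9 = 45
Dunly → Jorvik → Linby → Ravel → Colne: 22+2+17+6 = 47
Dunly → Jorvik → Irby → Colne: 22+16+9 = 47
The minimum is 45 min via Dunly → Jorvik → Linby → Neston → Irby → Colne.

45 min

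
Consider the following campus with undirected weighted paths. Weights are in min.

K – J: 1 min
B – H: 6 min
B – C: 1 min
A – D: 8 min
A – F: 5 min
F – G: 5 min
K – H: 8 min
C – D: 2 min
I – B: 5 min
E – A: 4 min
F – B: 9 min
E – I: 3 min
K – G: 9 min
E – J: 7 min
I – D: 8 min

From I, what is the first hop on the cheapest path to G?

Enumerating some paths:
I - E - A - F - G: 3+4+5+5 = 17
I - B - F - G: 5+9+5 = 19
I - D - C - B - F - G: 8+2+1+9+5 = 25
I - E - J - K - G: 3+7+1+9 = 20
Cheapest is I - E - A - F - G at 17 min.
So from I the first move is to E.

E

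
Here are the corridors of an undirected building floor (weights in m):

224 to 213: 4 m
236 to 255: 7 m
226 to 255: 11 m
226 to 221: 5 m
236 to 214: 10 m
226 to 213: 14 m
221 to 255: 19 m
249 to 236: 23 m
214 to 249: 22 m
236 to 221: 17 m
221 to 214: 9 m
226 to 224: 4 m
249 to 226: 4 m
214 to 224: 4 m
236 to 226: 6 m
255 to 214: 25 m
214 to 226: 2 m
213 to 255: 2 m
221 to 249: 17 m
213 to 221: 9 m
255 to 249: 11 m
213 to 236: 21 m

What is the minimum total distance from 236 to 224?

10 m

Running Dijkstra from 236:
236: 0
226: 6  (via 236)
255: 7  (via 236)
214: 8  (via 226)
213: 9  (via 255)
224: 10  (via 226)
Shortest route: 236 → 226 → 224 = 10 m.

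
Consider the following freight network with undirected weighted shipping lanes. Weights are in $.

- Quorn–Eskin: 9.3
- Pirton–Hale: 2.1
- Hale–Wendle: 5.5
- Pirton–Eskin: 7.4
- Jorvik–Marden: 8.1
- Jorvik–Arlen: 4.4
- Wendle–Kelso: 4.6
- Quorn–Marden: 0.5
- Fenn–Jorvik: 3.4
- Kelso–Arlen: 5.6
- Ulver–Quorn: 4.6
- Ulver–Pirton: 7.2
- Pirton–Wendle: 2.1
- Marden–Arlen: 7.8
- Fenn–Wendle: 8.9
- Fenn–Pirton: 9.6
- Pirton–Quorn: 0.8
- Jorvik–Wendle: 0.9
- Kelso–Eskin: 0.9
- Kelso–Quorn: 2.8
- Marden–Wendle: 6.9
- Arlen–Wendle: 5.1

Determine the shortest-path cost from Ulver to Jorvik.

$8.4

Candidate routes:
Ulver → Quorn → Pirton → Wendle → Jorvik: 4.6+0.8+2.1+0.9 = 8.4
Ulver → Pirton → Wendle → Jorvik: 7.2+2.1+0.9 = 10.2
The minimum is $8.4 via Ulver → Quorn → Pirton → Wendle → Jorvik.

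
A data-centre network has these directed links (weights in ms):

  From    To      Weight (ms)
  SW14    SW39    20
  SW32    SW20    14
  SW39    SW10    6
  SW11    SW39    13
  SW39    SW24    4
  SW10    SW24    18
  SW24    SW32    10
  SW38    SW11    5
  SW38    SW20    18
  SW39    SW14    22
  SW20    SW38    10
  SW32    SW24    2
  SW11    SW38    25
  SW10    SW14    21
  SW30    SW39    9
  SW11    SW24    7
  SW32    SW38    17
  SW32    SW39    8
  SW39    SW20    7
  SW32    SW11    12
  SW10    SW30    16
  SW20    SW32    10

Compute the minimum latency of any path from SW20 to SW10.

24 ms

Running Dijkstra from SW20:
SW20: 0
SW32: 10  (via SW20)
SW38: 10  (via SW20)
SW24: 12  (via SW32)
SW11: 15  (via SW38)
SW39: 18  (via SW32)
SW10: 24  (via SW39)
Shortest route: SW20 → SW32 → SW39 → SW10 = 24 ms.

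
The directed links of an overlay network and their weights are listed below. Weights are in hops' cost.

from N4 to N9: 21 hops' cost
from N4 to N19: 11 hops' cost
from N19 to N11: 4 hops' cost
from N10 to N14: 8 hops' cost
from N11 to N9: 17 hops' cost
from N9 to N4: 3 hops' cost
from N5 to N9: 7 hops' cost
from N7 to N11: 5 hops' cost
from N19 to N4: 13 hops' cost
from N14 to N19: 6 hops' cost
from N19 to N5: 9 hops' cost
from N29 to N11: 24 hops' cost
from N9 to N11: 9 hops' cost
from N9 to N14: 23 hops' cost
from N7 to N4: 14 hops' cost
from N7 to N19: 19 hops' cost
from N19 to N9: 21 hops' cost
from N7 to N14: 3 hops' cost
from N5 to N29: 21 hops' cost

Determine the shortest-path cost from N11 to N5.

Running Dijkstra from N11:
N11: 0
N9: 17  (via N11)
N4: 20  (via N9)
N19: 31  (via N4)
N14: 40  (via N9)
N5: 40  (via N19)
Shortest route: N11 → N9 → N4 → N19 → N5 = 40 hops' cost.

40 hops' cost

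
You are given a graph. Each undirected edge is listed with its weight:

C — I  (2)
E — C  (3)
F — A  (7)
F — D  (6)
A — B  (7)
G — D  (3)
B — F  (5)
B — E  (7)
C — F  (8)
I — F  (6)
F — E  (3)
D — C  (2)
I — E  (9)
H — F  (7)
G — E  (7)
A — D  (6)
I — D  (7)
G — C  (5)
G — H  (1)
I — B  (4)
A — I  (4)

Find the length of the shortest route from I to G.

Shortest distances from I:
I: 0
C: 2  (via I)
A: 4  (via I)
B: 4  (via I)
D: 4  (via C)
E: 5  (via C)
F: 6  (via I)
G: 7  (via C)
Shortest route: I–C–G = 7.

7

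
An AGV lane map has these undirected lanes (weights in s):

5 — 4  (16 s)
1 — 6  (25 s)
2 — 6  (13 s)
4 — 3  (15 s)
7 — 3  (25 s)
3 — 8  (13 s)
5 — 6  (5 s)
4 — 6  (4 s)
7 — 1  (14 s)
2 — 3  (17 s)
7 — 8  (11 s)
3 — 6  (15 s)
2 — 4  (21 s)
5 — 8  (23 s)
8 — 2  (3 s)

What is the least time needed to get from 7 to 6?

27 s

Settle nodes by increasing distance from 7:
7: 0
8: 11  (via 7)
1: 14  (via 7)
2: 14  (via 8)
3: 24  (via 8)
6: 27  (via 2)
Shortest route: 7–8–2–6 = 27 s.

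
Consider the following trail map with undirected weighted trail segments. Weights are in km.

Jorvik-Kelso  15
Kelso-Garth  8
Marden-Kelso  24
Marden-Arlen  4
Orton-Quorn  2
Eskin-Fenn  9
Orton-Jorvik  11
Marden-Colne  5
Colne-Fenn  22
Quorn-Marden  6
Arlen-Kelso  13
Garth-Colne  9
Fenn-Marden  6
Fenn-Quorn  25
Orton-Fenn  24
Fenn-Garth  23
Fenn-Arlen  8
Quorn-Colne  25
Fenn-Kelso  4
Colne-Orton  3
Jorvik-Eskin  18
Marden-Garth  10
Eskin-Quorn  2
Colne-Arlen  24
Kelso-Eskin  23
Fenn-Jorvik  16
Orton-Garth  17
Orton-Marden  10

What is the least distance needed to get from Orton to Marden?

8 km

Settle nodes by increasing distance from Orton:
Orton: 0
Quorn: 2  (via Orton)
Colne: 3  (via Orton)
Eskin: 4  (via Quorn)
Marden: 8  (via Quorn)
Shortest route: Orton → Quorn → Marden = 8 km.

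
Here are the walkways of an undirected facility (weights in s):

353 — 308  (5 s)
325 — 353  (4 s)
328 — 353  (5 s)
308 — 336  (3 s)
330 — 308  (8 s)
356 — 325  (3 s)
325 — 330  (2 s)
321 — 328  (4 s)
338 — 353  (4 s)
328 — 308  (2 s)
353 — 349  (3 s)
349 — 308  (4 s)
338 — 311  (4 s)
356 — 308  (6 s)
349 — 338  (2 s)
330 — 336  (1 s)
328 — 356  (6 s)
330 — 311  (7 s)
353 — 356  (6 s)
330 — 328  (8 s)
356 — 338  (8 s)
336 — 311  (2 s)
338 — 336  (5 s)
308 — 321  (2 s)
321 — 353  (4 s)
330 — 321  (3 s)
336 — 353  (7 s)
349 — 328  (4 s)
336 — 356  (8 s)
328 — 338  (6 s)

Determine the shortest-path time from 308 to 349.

4 s

Settle nodes by increasing distance from 308:
308: 0
321: 2  (via 308)
328: 2  (via 308)
336: 3  (via 308)
349: 4  (via 308)
Shortest route: 308 → 349 = 4 s.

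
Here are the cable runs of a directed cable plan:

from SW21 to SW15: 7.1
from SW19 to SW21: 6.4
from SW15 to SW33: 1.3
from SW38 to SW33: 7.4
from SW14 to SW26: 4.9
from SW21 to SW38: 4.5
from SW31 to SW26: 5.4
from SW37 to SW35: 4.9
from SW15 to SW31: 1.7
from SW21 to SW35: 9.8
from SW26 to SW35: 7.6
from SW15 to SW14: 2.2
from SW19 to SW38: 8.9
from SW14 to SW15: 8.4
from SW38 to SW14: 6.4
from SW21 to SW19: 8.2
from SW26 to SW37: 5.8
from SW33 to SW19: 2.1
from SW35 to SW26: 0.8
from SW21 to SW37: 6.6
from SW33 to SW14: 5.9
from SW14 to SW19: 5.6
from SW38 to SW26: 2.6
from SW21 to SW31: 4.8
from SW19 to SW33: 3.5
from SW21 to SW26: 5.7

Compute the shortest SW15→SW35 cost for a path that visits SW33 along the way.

19.6

Best SW15 to SW33: SW15 → SW33 costing 1.3
Shortest SW33→SW35: SW33 → SW19 → SW21 → SW35 = 18.3
Total via SW33: 1.3 + 18.3 = 19.6.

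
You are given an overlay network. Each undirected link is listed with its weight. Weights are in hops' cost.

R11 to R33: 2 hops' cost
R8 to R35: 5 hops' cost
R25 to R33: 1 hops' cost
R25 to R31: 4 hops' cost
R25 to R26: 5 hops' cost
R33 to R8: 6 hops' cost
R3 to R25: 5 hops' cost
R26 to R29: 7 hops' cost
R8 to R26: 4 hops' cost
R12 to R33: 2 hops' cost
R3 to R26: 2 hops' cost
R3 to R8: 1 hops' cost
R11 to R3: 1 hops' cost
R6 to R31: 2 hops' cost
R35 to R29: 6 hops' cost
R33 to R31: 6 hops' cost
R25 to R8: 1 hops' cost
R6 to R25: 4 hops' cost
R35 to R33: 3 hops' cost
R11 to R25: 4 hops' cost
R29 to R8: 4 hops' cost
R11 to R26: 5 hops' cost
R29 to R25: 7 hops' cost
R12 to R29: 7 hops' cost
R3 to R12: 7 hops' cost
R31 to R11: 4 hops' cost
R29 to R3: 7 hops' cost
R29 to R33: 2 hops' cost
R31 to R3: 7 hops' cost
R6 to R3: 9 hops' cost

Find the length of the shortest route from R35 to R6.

8 hops' cost

Running Dijkstra from R35:
R35: 0
R33: 3  (via R35)
R25: 4  (via R33)
R12: 5  (via R33)
R29: 5  (via R33)
R11: 5  (via R33)
R8: 5  (via R35)
R3: 6  (via R11)
R6: 8  (via R25)
Shortest route: R35–R33–R25–R6 = 8 hops' cost.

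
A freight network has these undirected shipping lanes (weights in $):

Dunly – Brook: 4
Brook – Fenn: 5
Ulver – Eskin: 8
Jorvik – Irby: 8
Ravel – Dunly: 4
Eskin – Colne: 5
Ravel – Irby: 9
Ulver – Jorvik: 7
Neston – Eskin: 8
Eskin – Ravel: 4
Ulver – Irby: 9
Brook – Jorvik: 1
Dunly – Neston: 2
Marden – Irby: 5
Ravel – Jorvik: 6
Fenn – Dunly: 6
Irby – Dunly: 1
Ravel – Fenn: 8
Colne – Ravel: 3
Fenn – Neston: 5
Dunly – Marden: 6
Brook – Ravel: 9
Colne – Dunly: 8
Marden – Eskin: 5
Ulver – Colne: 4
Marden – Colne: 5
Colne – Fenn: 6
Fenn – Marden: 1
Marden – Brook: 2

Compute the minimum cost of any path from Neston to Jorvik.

$7

Candidate routes:
Neston - Fenn - Marden - Brook - Jorvik: 5+1+2+1 = 9
Neston - Dunly - Brook - Jorvik: 2+4+1 = 7
The minimum is $7 via Neston - Dunly - Brook - Jorvik.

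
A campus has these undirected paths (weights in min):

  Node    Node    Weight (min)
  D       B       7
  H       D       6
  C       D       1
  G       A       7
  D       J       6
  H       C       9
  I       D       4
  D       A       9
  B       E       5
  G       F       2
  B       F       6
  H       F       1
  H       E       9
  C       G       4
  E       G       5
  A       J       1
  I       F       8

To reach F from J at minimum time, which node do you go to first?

Compare a few routes:
J–A–G–F: 1+7+2 = 10
J–D–C–G–F: 6+1+4+2 = 13
J–D–H–F: 6+6+1 = 13
J–A–D–H–F: 1+9+6+1 = 17
The minimum is 10 min via J–A–G–F.
So from J the first move is to A.

A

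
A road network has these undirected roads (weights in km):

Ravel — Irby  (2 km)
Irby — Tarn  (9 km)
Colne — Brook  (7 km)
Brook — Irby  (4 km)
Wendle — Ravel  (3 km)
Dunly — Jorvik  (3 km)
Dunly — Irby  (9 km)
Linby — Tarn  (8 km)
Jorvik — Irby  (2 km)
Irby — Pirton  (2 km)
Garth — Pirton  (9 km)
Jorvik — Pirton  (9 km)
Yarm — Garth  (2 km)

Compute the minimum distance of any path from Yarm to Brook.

17 km

Candidate routes:
Yarm - Garth - Pirton - Jorvik - Irby - Brook: 2+9+9+2+4 = 26
Yarm - Garth - Pirton - Irby - Brook: 2+9+2+4 = 17
Cheapest is Yarm - Garth - Pirton - Irby - Brook at 17 km.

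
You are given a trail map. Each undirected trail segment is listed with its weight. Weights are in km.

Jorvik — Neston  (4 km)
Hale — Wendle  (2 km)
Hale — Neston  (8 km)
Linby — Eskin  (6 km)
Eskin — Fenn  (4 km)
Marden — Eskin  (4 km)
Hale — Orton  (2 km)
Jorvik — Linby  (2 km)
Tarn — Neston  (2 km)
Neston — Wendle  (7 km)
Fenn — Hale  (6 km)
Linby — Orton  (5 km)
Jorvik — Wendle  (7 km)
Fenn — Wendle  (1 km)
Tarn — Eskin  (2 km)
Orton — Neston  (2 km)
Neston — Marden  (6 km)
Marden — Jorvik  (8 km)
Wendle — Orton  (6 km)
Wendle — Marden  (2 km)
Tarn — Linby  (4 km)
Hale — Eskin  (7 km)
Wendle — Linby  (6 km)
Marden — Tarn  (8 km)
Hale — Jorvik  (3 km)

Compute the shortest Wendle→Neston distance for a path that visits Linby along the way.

12 km

Shortest Wendle→Linby: Wendle → Linby = 6
Best Linby to Neston: Linby → Jorvik → Neston costing 6
Total via Linby: 6 + 6 = 12 km.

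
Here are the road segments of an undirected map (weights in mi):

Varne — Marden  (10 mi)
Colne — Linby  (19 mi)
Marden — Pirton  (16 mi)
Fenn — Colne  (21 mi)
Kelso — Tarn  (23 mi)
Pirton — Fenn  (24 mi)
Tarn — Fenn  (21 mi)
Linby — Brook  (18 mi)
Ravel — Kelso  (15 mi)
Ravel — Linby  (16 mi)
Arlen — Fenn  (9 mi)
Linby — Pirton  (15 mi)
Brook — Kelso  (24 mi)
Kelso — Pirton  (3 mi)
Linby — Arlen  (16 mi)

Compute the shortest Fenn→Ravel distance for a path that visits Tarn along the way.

Shortest Fenn→Tarn: Fenn–Tarn = 21
Best Tarn to Ravel: Tarn–Kelso–Ravel costing 38
Total via Tarn: 21 + 38 = 59 mi.

59 mi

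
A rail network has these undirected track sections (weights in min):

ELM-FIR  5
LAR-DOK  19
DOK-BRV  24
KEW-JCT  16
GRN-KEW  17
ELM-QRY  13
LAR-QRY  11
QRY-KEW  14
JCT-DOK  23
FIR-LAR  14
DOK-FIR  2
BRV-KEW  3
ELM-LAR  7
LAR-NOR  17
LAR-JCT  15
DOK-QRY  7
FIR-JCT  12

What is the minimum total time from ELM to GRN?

44 min

Shortest distances from ELM:
ELM: 0
FIR: 5  (via ELM)
DOK: 7  (via FIR)
LAR: 7  (via ELM)
QRY: 13  (via ELM)
JCT: 17  (via FIR)
NOR: 24  (via LAR)
KEW: 27  (via QRY)
BRV: 30  (via KEW)
GRN: 44  (via KEW)
Shortest route: ELM → QRY → KEW → GRN = 44 min.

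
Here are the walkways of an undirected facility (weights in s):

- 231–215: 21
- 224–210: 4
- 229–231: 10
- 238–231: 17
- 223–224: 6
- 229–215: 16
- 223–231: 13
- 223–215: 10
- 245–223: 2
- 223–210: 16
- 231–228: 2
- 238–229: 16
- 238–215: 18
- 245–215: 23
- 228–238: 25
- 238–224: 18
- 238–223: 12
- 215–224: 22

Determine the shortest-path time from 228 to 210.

25 s

Shortest distances from 228:
228: 0
231: 2  (via 228)
229: 12  (via 231)
223: 15  (via 231)
245: 17  (via 223)
238: 19  (via 231)
224: 21  (via 223)
215: 23  (via 231)
210: 25  (via 224)
Shortest route: 228–231–223–224–210 = 25 s.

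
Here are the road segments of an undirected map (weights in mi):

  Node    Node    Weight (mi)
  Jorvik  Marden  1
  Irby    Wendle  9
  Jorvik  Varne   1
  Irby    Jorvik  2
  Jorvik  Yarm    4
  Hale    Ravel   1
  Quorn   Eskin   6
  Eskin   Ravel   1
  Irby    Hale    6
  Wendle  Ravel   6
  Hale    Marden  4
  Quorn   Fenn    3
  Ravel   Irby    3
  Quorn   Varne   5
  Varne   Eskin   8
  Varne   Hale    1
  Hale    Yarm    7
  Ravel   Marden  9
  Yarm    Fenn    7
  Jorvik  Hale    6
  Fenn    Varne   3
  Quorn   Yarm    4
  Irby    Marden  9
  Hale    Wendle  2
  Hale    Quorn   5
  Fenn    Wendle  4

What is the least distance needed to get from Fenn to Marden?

5 mi

Enumerating some paths:
Fenn–Wendle–Hale–Varne–Jorvik–Marden: 4+2+1+1+1 = 9
Fenn–Varne–Hale–Marden: 3+1+4 = 8
Fenn–Wendle–Hale–Marden: 4+2+4 = 10
Fenn–Varne–Jorvik–Marden: 3+1+1 = 5
The minimum is 5 mi via Fenn–Varne–Jorvik–Marden.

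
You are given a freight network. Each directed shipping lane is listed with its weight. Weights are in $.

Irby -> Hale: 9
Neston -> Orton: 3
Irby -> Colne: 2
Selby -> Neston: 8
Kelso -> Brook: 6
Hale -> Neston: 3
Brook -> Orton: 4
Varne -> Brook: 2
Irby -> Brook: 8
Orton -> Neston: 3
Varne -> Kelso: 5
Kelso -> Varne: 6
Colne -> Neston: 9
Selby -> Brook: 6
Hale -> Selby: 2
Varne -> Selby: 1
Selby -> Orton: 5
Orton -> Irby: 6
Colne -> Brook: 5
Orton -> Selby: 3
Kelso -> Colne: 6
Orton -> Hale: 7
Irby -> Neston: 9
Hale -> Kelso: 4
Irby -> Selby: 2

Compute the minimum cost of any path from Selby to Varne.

$22

Candidate routes:
Selby–Brook–Orton–Hale–Kelso–Varne: 6+4+7+4+6 = 27
Selby–Orton–Hale–Kelso–Varne: 5+7+4+6 = 22
Cheapest is Selby–Orton–Hale–Kelso–Varne at $22.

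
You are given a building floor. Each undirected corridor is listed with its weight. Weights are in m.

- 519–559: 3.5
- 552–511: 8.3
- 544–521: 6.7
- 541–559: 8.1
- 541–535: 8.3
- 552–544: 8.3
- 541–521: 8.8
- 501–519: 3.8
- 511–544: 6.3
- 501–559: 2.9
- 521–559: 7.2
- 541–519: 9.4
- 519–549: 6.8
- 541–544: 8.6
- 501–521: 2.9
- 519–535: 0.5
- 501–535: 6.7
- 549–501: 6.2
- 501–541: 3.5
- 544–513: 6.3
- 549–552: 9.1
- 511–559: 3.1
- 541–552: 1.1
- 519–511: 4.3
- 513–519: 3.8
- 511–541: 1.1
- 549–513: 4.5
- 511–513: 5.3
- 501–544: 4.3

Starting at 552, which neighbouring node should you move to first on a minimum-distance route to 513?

541

Compare a few routes:
552 → 541 → 511 → 559 → 519 → 513: 1.1+1.1+3.1+3.5+3.8 = 12.6
552 → 541 → 511 → 513: 1.1+1.1+5.3 = 7.5
552 → 541 → 511 → 519 → 513: 1.1+1.1+4.3+3.8 = 10.3
552 → 541 → 501 → 519 → 513: 1.1+3.5+3.8+3.8 = 12.2
Cheapest is 552 → 541 → 511 → 513 at 7.5 m.
So from 552 the first move is to 541.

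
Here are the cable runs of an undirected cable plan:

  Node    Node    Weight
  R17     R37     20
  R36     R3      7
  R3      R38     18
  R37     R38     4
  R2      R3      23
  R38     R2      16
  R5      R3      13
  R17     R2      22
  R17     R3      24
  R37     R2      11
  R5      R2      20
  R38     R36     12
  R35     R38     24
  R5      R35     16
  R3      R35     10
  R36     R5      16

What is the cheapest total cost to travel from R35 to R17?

Candidate routes:
R35 → R38 → R37 → R17: 24+4+20 = 48
R35 → R3 → R38 → R37 → R17: 10+18+4+20 = 52
R35 → R3 → R17: 10+24 = 34
The minimum is 34 via R35 → R3 → R17.

34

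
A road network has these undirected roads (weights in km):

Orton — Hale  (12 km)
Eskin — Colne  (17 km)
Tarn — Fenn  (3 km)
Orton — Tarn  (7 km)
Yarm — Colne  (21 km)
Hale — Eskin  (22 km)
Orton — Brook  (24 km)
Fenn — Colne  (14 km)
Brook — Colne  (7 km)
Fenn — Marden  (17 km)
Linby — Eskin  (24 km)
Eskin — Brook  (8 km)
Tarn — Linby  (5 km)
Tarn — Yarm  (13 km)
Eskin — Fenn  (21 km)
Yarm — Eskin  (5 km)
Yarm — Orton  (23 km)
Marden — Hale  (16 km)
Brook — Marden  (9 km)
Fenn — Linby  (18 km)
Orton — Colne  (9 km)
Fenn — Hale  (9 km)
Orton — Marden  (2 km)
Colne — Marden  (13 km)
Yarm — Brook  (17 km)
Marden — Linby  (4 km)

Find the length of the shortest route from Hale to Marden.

Shortest distances from Hale:
Hale: 0
Fenn: 9  (via Hale)
Orton: 12  (via Hale)
Tarn: 12  (via Fenn)
Marden: 14  (via Orton)
Shortest route: Hale → Orton → Marden = 14 km.

14 km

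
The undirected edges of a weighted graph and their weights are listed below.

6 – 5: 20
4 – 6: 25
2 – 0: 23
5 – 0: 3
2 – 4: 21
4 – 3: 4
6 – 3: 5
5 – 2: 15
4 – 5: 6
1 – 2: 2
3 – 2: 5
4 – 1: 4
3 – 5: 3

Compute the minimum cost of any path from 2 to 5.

8

Shortest distances from 2:
2: 0
1: 2  (via 2)
3: 5  (via 2)
4: 6  (via 1)
5: 8  (via 3)
Shortest route: 2 → 3 → 5 = 8.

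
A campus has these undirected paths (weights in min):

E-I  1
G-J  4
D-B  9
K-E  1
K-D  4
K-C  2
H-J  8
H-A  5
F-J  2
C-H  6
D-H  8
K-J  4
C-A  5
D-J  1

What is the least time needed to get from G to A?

15 min

Running Dijkstra from G:
G: 0
J: 4  (via G)
D: 5  (via J)
F: 6  (via J)
K: 8  (via J)
E: 9  (via K)
C: 10  (via K)
I: 10  (via E)
H: 12  (via J)
B: 14  (via D)
A: 15  (via C)
Shortest route: G–J–K–C–A = 15 min.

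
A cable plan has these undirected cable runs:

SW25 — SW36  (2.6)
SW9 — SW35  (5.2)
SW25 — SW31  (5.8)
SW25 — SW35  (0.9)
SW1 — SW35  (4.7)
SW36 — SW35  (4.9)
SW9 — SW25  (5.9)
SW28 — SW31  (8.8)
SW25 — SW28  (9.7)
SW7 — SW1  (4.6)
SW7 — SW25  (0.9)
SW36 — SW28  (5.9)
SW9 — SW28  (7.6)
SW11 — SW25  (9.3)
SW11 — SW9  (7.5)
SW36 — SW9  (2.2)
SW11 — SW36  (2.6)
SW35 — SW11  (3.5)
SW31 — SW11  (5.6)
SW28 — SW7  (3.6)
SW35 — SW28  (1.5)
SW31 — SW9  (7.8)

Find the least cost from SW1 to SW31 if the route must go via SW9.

Best SW1 to SW9: SW1 → SW35 → SW9 costing 9.9
Shortest SW9→SW31: SW9 → SW31 = 7.8
Total via SW9: 9.9 + 7.8 = 17.7.

17.7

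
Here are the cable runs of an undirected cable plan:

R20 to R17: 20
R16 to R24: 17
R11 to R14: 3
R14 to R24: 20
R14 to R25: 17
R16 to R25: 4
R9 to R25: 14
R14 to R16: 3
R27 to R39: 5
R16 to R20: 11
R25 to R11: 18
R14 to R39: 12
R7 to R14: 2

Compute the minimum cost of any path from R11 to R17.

Enumerating some paths:
R11 - R14 - R16 - R20 - R17: 3+3+11+20 = 37
R11 - R25 - R16 - R20 - R17: 18+4+11+20 = 53
The minimum is 37 via R11 - R14 - R16 - R20 - R17.

37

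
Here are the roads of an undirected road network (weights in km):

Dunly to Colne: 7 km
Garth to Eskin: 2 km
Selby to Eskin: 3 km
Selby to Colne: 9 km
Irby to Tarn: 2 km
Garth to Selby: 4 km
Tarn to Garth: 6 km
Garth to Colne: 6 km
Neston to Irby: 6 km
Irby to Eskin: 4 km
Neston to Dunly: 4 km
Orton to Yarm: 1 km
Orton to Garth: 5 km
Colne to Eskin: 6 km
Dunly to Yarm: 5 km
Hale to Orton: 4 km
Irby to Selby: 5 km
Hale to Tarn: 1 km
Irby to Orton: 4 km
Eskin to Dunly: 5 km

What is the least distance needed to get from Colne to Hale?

Settle nodes by increasing distance from Colne:
Colne: 0
Garth: 6  (via Colne)
Eskin: 6  (via Colne)
Dunly: 7  (via Colne)
Selby: 9  (via Colne)
Irby: 10  (via Eskin)
Neston: 11  (via Dunly)
Orton: 11  (via Garth)
Yarm: 12  (via Dunly)
Tarn: 12  (via Garth)
Hale: 13  (via Tarn)
Shortest route: Colne → Garth → Tarn → Hale = 13 km.

13 km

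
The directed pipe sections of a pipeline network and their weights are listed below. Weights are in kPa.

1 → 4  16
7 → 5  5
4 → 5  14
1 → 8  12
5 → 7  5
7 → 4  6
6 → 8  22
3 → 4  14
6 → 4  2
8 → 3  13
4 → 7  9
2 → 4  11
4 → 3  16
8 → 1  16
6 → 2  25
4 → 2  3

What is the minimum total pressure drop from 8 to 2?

30 kPa

Enumerating some paths:
8–1–4–2: 16+16+3 = 35
8–3–4–2: 13+14+3 = 30
Cheapest is 8–3–4–2 at 30 kPa.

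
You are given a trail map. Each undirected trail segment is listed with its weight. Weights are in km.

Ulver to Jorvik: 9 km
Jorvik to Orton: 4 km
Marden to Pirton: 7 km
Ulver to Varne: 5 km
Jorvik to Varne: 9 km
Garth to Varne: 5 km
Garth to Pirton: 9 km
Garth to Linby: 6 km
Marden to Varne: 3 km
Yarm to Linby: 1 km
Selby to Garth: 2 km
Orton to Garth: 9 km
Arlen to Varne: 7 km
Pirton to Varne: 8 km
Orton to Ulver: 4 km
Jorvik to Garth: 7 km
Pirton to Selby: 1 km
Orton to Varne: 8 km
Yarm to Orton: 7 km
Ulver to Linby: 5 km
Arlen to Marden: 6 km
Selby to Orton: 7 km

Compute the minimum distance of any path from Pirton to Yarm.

10 km

Running Dijkstra from Pirton:
Pirton: 0
Selby: 1  (via Pirton)
Garth: 3  (via Selby)
Marden: 7  (via Pirton)
Varne: 8  (via Pirton)
Orton: 8  (via Selby)
Linby: 9  (via Garth)
Yarm: 10  (via Linby)
Shortest route: Pirton–Selby–Garth–Linby–Yarm = 10 km.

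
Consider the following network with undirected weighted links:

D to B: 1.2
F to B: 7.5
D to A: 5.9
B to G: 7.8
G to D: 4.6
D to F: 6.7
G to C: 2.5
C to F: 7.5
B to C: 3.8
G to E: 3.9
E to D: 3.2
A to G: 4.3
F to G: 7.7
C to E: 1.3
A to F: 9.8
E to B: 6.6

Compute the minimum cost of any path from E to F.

Running Dijkstra from E:
E: 0
C: 1.3  (via E)
D: 3.2  (via E)
G: 3.8  (via C)
B: 4.4  (via D)
A: 8.1  (via G)
F: 8.8  (via C)
Shortest route: E–C–F = 8.8.

8.8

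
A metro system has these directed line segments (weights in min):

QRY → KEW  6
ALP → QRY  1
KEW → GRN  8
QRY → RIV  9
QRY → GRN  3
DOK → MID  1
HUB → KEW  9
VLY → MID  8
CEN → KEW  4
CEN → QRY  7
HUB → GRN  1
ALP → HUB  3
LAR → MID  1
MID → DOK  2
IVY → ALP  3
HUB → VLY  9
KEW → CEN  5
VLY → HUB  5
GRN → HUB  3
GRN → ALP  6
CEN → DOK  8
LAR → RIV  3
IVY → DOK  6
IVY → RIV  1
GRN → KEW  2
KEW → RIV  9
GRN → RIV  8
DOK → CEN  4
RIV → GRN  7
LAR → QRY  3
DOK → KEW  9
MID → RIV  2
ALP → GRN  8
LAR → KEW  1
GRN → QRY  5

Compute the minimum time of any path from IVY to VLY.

Settle nodes by increasing distance from IVY:
IVY: 0
RIV: 1  (via IVY)
ALP: 3  (via IVY)
QRY: 4  (via ALP)
HUB: 6  (via ALP)
DOK: 6  (via IVY)
GRN: 7  (via QRY)
MID: 7  (via DOK)
KEW: 9  (via GRN)
CEN: 10  (via DOK)
VLY: 15  (via HUB)
Shortest route: IVY → ALP → HUB → VLY = 15 min.

15 min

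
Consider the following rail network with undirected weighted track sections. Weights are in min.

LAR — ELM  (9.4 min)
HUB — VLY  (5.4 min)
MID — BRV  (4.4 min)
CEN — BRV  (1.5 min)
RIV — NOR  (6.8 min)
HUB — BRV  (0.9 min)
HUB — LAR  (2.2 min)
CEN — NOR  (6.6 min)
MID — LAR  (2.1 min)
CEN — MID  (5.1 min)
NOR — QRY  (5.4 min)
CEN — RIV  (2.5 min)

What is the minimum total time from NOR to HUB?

Settle nodes by increasing distance from NOR:
NOR: 0
QRY: 5.4  (via NOR)
CEN: 6.6  (via NOR)
RIV: 6.8  (via NOR)
BRV: 8.1  (via CEN)
HUB: 9  (via BRV)
Shortest route: NOR–CEN–BRV–HUB = 9 min.

9 min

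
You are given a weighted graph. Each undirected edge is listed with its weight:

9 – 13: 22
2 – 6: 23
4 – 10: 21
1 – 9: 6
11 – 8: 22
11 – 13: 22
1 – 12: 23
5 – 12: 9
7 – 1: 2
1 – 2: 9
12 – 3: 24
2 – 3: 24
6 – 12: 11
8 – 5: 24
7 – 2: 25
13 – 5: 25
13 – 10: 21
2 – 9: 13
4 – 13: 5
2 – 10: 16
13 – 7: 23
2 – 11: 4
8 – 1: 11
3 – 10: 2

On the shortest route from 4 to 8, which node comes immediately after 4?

Compare a few routes:
4 - 13 - 7 - 1 - 8: 5+23+2+11 = 41
4 - 13 - 11 - 2 - 1 - 8: 5+22+4+9+11 = 51
4 - 13 - 9 - 1 - 8: 5+22+6+11 = 44
4 - 13 - 11 - 8: 5+22+22 = 49
Cheapest is 4 - 13 - 7 - 1 - 8 at 41.
So from 4 the first move is to 13.

13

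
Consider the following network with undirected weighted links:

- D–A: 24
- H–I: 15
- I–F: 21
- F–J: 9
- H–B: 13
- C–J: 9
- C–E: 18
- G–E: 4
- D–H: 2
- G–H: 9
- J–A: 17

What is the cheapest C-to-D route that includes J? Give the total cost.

Best C to J: C–J costing 9
Best J to D: J–A–D costing 41
Total via J: 9 + 41 = 50.

50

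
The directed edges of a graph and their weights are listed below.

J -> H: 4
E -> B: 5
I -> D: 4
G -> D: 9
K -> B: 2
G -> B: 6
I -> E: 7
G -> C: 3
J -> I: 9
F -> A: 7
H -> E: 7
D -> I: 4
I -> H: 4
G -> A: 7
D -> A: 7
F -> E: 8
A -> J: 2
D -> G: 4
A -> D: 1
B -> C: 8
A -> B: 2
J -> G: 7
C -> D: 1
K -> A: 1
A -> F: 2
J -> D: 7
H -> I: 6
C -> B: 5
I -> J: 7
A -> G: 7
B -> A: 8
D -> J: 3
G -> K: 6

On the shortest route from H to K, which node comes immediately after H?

Candidate routes:
H → I → D → G → K: 6+4+4+6 = 20
H → I → J → G → K: 6+7+7+6 = 26
Cheapest is H → I → D → G → K at 20.
So from H the first move is to I.

I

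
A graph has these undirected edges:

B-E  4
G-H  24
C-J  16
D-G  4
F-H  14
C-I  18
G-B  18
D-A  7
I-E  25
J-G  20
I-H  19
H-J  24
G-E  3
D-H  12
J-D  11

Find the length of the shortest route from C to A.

34

Compare a few routes:
C–J–D–A: 16+11+7 = 34
C–I–H–D–A: 18+19+12+7 = 56
C–J–G–D–A: 16+20+4+7 = 47
The minimum is 34 via C–J–D–A.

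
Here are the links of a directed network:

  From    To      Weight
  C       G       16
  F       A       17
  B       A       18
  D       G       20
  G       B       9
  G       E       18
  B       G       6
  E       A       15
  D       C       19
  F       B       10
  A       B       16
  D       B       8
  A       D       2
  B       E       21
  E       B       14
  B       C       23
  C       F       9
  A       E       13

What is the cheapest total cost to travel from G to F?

Running Dijkstra from G:
G: 0
B: 9  (via G)
E: 18  (via G)
A: 27  (via B)
D: 29  (via A)
C: 32  (via B)
F: 41  (via C)
Shortest route: G → B → C → F = 41.

41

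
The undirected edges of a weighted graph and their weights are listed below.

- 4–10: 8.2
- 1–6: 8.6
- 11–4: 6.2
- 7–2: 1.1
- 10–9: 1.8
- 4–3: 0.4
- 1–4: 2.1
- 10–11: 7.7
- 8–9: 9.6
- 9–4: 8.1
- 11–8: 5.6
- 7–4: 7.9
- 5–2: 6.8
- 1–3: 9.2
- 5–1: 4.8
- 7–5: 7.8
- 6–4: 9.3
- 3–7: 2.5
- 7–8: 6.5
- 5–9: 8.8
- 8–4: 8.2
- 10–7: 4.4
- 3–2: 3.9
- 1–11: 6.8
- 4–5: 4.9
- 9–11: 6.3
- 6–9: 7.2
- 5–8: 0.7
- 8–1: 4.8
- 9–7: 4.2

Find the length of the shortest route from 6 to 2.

Shortest distances from 6:
6: 0
9: 7.2  (via 6)
1: 8.6  (via 6)
10: 9  (via 9)
4: 9.3  (via 6)
3: 9.7  (via 4)
7: 11.4  (via 9)
2: 12.5  (via 7)
Shortest route: 6–9–7–2 = 12.5.

12.5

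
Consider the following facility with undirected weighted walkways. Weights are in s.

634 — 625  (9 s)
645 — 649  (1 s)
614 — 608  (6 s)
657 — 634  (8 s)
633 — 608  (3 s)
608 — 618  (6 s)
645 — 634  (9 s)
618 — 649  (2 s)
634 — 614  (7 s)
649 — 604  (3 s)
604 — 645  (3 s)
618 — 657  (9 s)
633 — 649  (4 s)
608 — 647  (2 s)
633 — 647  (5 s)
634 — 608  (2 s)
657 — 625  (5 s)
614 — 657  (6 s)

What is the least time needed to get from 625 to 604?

19 s

Running Dijkstra from 625:
625: 0
657: 5  (via 625)
634: 9  (via 625)
614: 11  (via 657)
608: 11  (via 634)
647: 13  (via 608)
633: 14  (via 608)
618: 14  (via 657)
649: 16  (via 618)
645: 17  (via 649)
604: 19  (via 649)
Shortest route: 625–657–618–649–604 = 19 s.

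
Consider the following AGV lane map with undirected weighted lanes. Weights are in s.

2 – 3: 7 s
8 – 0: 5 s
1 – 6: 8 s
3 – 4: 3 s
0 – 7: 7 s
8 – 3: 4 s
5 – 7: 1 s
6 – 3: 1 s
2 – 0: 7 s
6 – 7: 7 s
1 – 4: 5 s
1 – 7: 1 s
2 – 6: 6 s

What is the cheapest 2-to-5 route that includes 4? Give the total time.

Best 2 to 4: 2–3–4 costing 10
Best 4 to 5: 4–1–7–5 costing 7
Total via 4: 10 + 7 = 17 s.

17 s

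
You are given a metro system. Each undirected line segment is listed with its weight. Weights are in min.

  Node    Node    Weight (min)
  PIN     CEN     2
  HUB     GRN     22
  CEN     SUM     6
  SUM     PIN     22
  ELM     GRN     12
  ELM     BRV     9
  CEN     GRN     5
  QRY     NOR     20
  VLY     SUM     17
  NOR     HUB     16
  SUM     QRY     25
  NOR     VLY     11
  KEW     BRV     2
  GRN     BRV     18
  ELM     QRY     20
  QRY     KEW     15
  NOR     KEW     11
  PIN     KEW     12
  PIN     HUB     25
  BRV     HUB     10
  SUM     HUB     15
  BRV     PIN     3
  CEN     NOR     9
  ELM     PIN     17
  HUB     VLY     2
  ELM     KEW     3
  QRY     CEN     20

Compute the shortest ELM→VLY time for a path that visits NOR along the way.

25 min

Best ELM to NOR: ELM–KEW–NOR costing 14
Shortest NOR→VLY: NOR–VLY = 11
Total via NOR: 14 + 11 = 25 min.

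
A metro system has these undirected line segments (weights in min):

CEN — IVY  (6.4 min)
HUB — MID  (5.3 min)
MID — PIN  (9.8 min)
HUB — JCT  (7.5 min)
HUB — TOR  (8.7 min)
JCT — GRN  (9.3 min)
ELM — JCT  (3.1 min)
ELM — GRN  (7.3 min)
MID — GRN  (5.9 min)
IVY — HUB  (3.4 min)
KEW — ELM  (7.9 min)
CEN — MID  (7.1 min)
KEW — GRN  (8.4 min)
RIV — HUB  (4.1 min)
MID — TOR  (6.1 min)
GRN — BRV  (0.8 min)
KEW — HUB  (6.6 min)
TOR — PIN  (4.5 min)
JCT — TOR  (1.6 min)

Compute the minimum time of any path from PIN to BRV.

Compare a few routes:
PIN - TOR - MID - GRN - BRV: 4.5+6.1+5.9+0.8 = 17.3
PIN - TOR - JCT - GRN - BRV: 4.5+1.6+9.3+0.8 = 16.2
PIN - TOR - JCT - ELM - GRN - BRV: 4.5+1.6+3.1+7.3+0.8 = 17.3
PIN - MID - GRN - BRV: 9.8+5.9+0.8 = 16.5
Cheapest is PIN - TOR - JCT - GRN - BRV at 16.2 min.

16.2 min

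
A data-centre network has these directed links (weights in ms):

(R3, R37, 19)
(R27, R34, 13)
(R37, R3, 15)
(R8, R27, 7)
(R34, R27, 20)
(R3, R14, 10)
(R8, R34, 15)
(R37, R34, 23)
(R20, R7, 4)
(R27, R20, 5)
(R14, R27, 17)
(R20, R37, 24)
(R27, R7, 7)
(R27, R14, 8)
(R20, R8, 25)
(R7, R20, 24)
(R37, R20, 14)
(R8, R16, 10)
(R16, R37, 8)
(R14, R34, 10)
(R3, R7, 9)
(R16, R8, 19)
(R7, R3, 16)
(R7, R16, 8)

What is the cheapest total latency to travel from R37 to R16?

26 ms

Enumerating some paths:
R37–R20–R7–R16: 14+4+8 = 26
R37–R3–R7–R16: 15+9+8 = 32
The minimum is 26 ms via R37–R20–R7–R16.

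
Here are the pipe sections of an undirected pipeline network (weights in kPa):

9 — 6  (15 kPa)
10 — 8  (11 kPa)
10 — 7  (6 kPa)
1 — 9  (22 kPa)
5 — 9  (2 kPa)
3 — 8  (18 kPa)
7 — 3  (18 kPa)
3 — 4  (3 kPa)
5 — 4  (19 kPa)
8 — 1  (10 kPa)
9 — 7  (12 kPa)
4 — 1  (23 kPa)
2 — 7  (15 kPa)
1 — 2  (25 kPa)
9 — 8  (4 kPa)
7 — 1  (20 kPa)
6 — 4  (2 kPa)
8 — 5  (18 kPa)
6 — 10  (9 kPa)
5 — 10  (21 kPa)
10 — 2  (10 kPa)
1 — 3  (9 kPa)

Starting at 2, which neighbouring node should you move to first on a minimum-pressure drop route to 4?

Enumerating some paths:
2–7–10–6–4: 15+6+9+2 = 32
2–10–6–4: 10+9+2 = 21
Cheapest is 2–10–6–4 at 21 kPa.
So from 2 the first move is to 10.

10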